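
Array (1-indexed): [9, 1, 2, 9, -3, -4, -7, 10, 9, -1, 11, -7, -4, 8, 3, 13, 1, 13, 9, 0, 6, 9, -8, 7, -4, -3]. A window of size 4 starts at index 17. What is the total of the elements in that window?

23

Elements at indices 17..20: 1, 13, 9, 0
sum(1, 13, 9, 0) = 23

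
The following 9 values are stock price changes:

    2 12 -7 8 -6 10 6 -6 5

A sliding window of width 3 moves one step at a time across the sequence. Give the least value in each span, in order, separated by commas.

-7, -7, -7, -6, -6, -6, -6

2 12 -7 → min -7
12 -7 8 → min -7
-7 8 -6 → min -7
8 -6 10 → min -6
-6 10 6 → min -6
10 6 -6 → min -6
6 -6 5 → min -6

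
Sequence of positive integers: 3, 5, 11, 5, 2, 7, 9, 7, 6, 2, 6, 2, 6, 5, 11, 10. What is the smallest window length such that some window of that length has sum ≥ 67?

add 3: running sum 3 < 67
add 5: running sum 8 < 67
add 11: running sum 19 < 67
add 5: running sum 24 < 67
add 2: running sum 26 < 67
add 7: running sum 33 < 67
add 9: running sum 42 < 67
add 7: running sum 49 < 67
add 6: running sum 55 < 67
add 2: running sum 57 < 67
add 6: running sum 63 < 67
add 2: running sum 65 < 67
add 6: shortest ending here [5, 11, 5, 2, 7, 9, 7, 6, 2, 6, 2, 6] sum 68, len 12
add 5: shortest ending here [11, 5, 2, 7, 9, 7, 6, 2, 6, 2, 6, 5] sum 68, len 12
add 11: shortest ending here [5, 2, 7, 9, 7, 6, 2, 6, 2, 6, 5, 11] sum 68, len 12
add 10: shortest ending here [7, 9, 7, 6, 2, 6, 2, 6, 5, 11, 10] sum 71, len 11
Shortest qualifying length: 11.

11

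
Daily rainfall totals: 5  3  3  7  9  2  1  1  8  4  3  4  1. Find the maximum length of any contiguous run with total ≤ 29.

→ 5: sum 5, len 1
→ 3: sum 8, len 2
→ 3: sum 11, len 3
→ 7: sum 18, len 4
→ 9: sum 27, len 5
→ 2: sum 29, len 6
→ 1 (dropped 5): sum 25, len 6
→ 1: sum 26, len 7
→ 8 (dropped 3, 3): sum 28, len 6
→ 4 (dropped 7): sum 25, len 6
→ 3: sum 28, len 7
→ 4 (dropped 9): sum 23, len 7
→ 1: sum 24, len 8
Longest length seen: 8.

8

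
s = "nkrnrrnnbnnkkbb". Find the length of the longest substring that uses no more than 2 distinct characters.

add n: window [n] (1 distinct), len 1
add k: window [n, k] (2 distinct), len 2
add r: window [k, r] (2 distinct), len 2
add n: window [r, n] (2 distinct), len 2
add r: window [r, n, r] (2 distinct), len 3
add r: window [r, n, r, r] (2 distinct), len 4
add n: window [r, n, r, r, n] (2 distinct), len 5
add n: window [r, n, r, r, n, n] (2 distinct), len 6
add b: window [n, n, b] (2 distinct), len 3
add n: window [n, n, b, n] (2 distinct), len 4
add n: window [n, n, b, n, n] (2 distinct), len 5
add k: window [n, n, k] (2 distinct), len 3
add k: window [n, n, k, k] (2 distinct), len 4
add b: window [k, k, b] (2 distinct), len 3
add b: window [k, k, b, b] (2 distinct), len 4
Longest length with ≤2 distinct: 6.

6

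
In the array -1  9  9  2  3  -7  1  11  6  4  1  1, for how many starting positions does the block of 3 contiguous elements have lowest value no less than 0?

6

(-1, 9, 9) → min -1
(9, 9, 2) → min 2  ≥ 0 ✓
(9, 2, 3) → min 2  ≥ 0 ✓
(2, 3, -7) → min -7
(3, -7, 1) → min -7
(-7, 1, 11) → min -7
(1, 11, 6) → min 1  ≥ 0 ✓
(11, 6, 4) → min 4  ≥ 0 ✓
(6, 4, 1) → min 1  ≥ 0 ✓
(4, 1, 1) → min 1  ≥ 0 ✓
6 windows satisfy the condition.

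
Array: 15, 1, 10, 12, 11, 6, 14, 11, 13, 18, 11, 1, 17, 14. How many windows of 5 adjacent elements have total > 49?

15 1 10 12 11 → sum 49
1 10 12 11 6 → sum 40
10 12 11 6 14 → sum 53  > 49 ✓
12 11 6 14 11 → sum 54  > 49 ✓
11 6 14 11 13 → sum 55  > 49 ✓
6 14 11 13 18 → sum 62  > 49 ✓
14 11 13 18 11 → sum 67  > 49 ✓
11 13 18 11 1 → sum 54  > 49 ✓
13 18 11 1 17 → sum 60  > 49 ✓
18 11 1 17 14 → sum 61  > 49 ✓
8 windows satisfy the condition.

8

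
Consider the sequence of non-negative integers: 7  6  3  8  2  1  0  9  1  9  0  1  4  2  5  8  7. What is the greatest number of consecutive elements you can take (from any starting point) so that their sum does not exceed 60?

[7] sum 7 len 1
[7, 6] sum 13 len 2
[7, 6, 3] sum 16 len 3
[7, 6, 3, 8] sum 24 len 4
[7, 6, 3, 8, 2] sum 26 len 5
[7, 6, 3, 8, 2, 1] sum 27 len 6
[7, 6, 3, 8, 2, 1, 0] sum 27 len 7
[7, 6, 3, 8, 2, 1, 0, 9] sum 36 len 8
[7, 6, 3, 8, 2, 1, 0, 9, 1] sum 37 len 9
[7, 6, 3, 8, 2, 1, 0, 9, 1, 9] sum 46 len 10
[7, 6, 3, 8, 2, 1, 0, 9, 1, 9, 0] sum 46 len 11
[7, 6, 3, 8, 2, 1, 0, 9, 1, 9, 0, 1] sum 47 len 12
[7, 6, 3, 8, 2, 1, 0, 9, 1, 9, 0, 1, 4] sum 51 len 13
[7, 6, 3, 8, 2, 1, 0, 9, 1, 9, 0, 1, 4, 2] sum 53 len 14
[7, 6, 3, 8, 2, 1, 0, 9, 1, 9, 0, 1, 4, 2, 5] sum 58 len 15
[6, 3, 8, 2, 1, 0, 9, 1, 9, 0, 1, 4, 2, 5, 8] sum 59 len 15
[3, 8, 2, 1, 0, 9, 1, 9, 0, 1, 4, 2, 5, 8, 7] sum 60 len 15
Longest length seen: 15.

15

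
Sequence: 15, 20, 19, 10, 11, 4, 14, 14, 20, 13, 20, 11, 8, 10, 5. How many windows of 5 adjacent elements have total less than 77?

9

[15, 20, 19, 10, 11] → sum 75  < 77 ✓
[20, 19, 10, 11, 4] → sum 64  < 77 ✓
[19, 10, 11, 4, 14] → sum 58  < 77 ✓
[10, 11, 4, 14, 14] → sum 53  < 77 ✓
[11, 4, 14, 14, 20] → sum 63  < 77 ✓
[4, 14, 14, 20, 13] → sum 65  < 77 ✓
[14, 14, 20, 13, 20] → sum 81
[14, 20, 13, 20, 11] → sum 78
[20, 13, 20, 11, 8] → sum 72  < 77 ✓
[13, 20, 11, 8, 10] → sum 62  < 77 ✓
[20, 11, 8, 10, 5] → sum 54  < 77 ✓
9 windows satisfy the condition.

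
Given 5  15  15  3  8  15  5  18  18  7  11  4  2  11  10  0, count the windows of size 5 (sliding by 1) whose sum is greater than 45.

5 15 15 3 8 → sum 46  > 45 ✓
15 15 3 8 15 → sum 56  > 45 ✓
15 3 8 15 5 → sum 46  > 45 ✓
3 8 15 5 18 → sum 49  > 45 ✓
8 15 5 18 18 → sum 64  > 45 ✓
15 5 18 18 7 → sum 63  > 45 ✓
5 18 18 7 11 → sum 59  > 45 ✓
18 18 7 11 4 → sum 58  > 45 ✓
18 7 11 4 2 → sum 42
7 11 4 2 11 → sum 35
11 4 2 11 10 → sum 38
4 2 11 10 0 → sum 27
8 windows satisfy the condition.

8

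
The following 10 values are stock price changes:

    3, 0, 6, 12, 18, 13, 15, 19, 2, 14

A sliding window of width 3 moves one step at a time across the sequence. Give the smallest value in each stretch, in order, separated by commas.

0, 0, 6, 12, 13, 13, 2, 2

3 0 6 → min 0
0 6 12 → min 0
6 12 18 → min 6
12 18 13 → min 12
18 13 15 → min 13
13 15 19 → min 13
15 19 2 → min 2
19 2 14 → min 2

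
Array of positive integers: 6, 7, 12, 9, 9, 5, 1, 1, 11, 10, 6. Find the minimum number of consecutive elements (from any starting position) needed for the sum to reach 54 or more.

8

Extend right; whenever the sum reaches 54, record the length and shrink from the left:
add 6: running sum 6 < 54
add 7: running sum 13 < 54
add 12: running sum 25 < 54
add 9: running sum 34 < 54
add 9: running sum 43 < 54
add 5: running sum 48 < 54
add 1: running sum 49 < 54
add 1: running sum 50 < 54
add 11: shortest ending here [7, 12, 9, 9, 5, 1, 1, 11] sum 55, len 8
add 10: shortest ending here [12, 9, 9, 5, 1, 1, 11, 10] sum 58, len 8
add 6: shortest ending here [12, 9, 9, 5, 1, 1, 11, 10, 6] sum 64, len 9
Shortest qualifying length: 8.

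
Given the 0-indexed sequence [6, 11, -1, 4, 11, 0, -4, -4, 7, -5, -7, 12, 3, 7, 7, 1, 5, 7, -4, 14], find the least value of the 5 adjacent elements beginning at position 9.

-7

Elements at indices 9..13: -5, -7, 12, 3, 7
min(-5, -7, 12, 3, 7) = -7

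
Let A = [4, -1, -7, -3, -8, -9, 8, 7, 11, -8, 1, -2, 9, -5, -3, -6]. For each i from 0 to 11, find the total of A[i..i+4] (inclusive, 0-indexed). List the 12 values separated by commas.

[4, -1, -7, -3, -8] → sum -15
[-1, -7, -3, -8, -9] → sum -28
[-7, -3, -8, -9, 8] → sum -19
[-3, -8, -9, 8, 7] → sum -5
[-8, -9, 8, 7, 11] → sum 9
[-9, 8, 7, 11, -8] → sum 9
[8, 7, 11, -8, 1] → sum 19
[7, 11, -8, 1, -2] → sum 9
[11, -8, 1, -2, 9] → sum 11
[-8, 1, -2, 9, -5] → sum -5
[1, -2, 9, -5, -3] → sum 0
[-2, 9, -5, -3, -6] → sum -7

-15, -28, -19, -5, 9, 9, 19, 9, 11, -5, 0, -7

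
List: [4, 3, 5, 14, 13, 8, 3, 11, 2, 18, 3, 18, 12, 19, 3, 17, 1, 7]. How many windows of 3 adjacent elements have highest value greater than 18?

4 3 5 → max 5
3 5 14 → max 14
5 14 13 → max 14
14 13 8 → max 14
13 8 3 → max 13
8 3 11 → max 11
3 11 2 → max 11
11 2 18 → max 18
2 18 3 → max 18
18 3 18 → max 18
3 18 12 → max 18
18 12 19 → max 19  > 18 ✓
12 19 3 → max 19  > 18 ✓
19 3 17 → max 19  > 18 ✓
3 17 1 → max 17
17 1 7 → max 17
3 windows satisfy the condition.

3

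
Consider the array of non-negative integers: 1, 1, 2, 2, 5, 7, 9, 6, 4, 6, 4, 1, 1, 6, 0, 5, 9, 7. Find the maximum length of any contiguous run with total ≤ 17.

→ 1: sum 1, len 1
→ 1: sum 2, len 2
→ 2: sum 4, len 3
→ 2: sum 6, len 4
→ 5: sum 11, len 5
→ 7 (dropped 1): sum 17, len 5
→ 9 (dropped 1, 2, 2, 5): sum 16, len 2
→ 6 (dropped 7): sum 15, len 2
→ 4 (dropped 9): sum 10, len 2
→ 6: sum 16, len 3
→ 4 (dropped 6): sum 14, len 3
→ 1: sum 15, len 4
→ 1: sum 16, len 5
→ 6 (dropped 4, 6): sum 12, len 4
→ 0: sum 12, len 5
→ 5: sum 17, len 6
→ 9 (dropped 4, 1, 1, 6): sum 14, len 3
→ 7 (dropped 0, 5): sum 16, len 2
Longest length seen: 6.

6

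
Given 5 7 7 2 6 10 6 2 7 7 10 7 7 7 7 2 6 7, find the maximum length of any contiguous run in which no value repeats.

[5] len 1
[5, 7] len 2
[7] len 1
[7, 2] len 2
[7, 2, 6] len 3
[7, 2, 6, 10] len 4
[10, 6] len 2
[10, 6, 2] len 3
[10, 6, 2, 7] len 4
[7] len 1
[7, 10] len 2
[10, 7] len 2
[7] len 1
[7] len 1
[7] len 1
[7, 2] len 2
[7, 2, 6] len 3
[2, 6, 7] len 3
Longest all-distinct length: 4.

4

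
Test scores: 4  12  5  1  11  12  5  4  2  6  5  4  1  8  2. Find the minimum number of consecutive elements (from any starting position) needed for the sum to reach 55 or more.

9

add 4: running sum 4 < 55
add 12: running sum 16 < 55
add 5: running sum 21 < 55
add 1: running sum 22 < 55
add 11: running sum 33 < 55
add 12: running sum 45 < 55
add 5: running sum 50 < 55
add 4: running sum 54 < 55
end 8: [4, 12, 5, 1, 11, 12, 5, 4, 2] sum 56, len 9
end 9: [12, 5, 1, 11, 12, 5, 4, 2, 6] sum 58, len 9
end 10: [12, 5, 1, 11, 12, 5, 4, 2, 6, 5] sum 63, len 10
end 11: [5, 1, 11, 12, 5, 4, 2, 6, 5, 4] sum 55, len 10
end 12: [5, 1, 11, 12, 5, 4, 2, 6, 5, 4, 1] sum 56, len 11
end 13: [11, 12, 5, 4, 2, 6, 5, 4, 1, 8] sum 58, len 10
end 14: [11, 12, 5, 4, 2, 6, 5, 4, 1, 8, 2] sum 60, len 11
Shortest qualifying length: 9.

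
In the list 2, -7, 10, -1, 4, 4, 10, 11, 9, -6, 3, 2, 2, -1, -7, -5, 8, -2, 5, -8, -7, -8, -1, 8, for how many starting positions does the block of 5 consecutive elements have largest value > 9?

(2, -7, 10, -1, 4) → max 10  > 9 ✓
(-7, 10, -1, 4, 4) → max 10  > 9 ✓
(10, -1, 4, 4, 10) → max 10  > 9 ✓
(-1, 4, 4, 10, 11) → max 11  > 9 ✓
(4, 4, 10, 11, 9) → max 11  > 9 ✓
(4, 10, 11, 9, -6) → max 11  > 9 ✓
(10, 11, 9, -6, 3) → max 11  > 9 ✓
(11, 9, -6, 3, 2) → max 11  > 9 ✓
(9, -6, 3, 2, 2) → max 9
(-6, 3, 2, 2, -1) → max 3
(3, 2, 2, -1, -7) → max 3
(2, 2, -1, -7, -5) → max 2
(2, -1, -7, -5, 8) → max 8
(-1, -7, -5, 8, -2) → max 8
(-7, -5, 8, -2, 5) → max 8
(-5, 8, -2, 5, -8) → max 8
(8, -2, 5, -8, -7) → max 8
(-2, 5, -8, -7, -8) → max 5
(5, -8, -7, -8, -1) → max 5
(-8, -7, -8, -1, 8) → max 8
8 windows satisfy the condition.

8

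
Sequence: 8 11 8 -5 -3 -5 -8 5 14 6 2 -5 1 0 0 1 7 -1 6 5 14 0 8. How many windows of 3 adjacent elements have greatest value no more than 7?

12

8 11 8 → max 11
11 8 -5 → max 11
8 -5 -3 → max 8
-5 -3 -5 → max -3  ≤ 7 ✓
-3 -5 -8 → max -3  ≤ 7 ✓
-5 -8 5 → max 5  ≤ 7 ✓
-8 5 14 → max 14
5 14 6 → max 14
14 6 2 → max 14
6 2 -5 → max 6  ≤ 7 ✓
2 -5 1 → max 2  ≤ 7 ✓
-5 1 0 → max 1  ≤ 7 ✓
1 0 0 → max 1  ≤ 7 ✓
0 0 1 → max 1  ≤ 7 ✓
0 1 7 → max 7  ≤ 7 ✓
1 7 -1 → max 7  ≤ 7 ✓
7 -1 6 → max 7  ≤ 7 ✓
-1 6 5 → max 6  ≤ 7 ✓
6 5 14 → max 14
5 14 0 → max 14
14 0 8 → max 14
12 windows satisfy the condition.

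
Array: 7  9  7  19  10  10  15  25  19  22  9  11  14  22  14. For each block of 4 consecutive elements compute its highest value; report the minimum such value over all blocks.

19

Window maxs for each of the 12 positions:
7 9 7 19 → max 19
9 7 19 10 → max 19
7 19 10 10 → max 19
19 10 10 15 → max 19
10 10 15 25 → max 25
10 15 25 19 → max 25
15 25 19 22 → max 25
25 19 22 9 → max 25
19 22 9 11 → max 22
22 9 11 14 → max 22
9 11 14 22 → max 22
11 14 22 14 → max 22
Minimum of these is 19.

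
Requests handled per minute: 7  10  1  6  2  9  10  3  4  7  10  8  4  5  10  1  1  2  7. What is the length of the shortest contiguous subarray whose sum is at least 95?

15

add 7: running sum 7 < 95
add 10: running sum 17 < 95
add 1: running sum 18 < 95
add 6: running sum 24 < 95
add 2: running sum 26 < 95
add 9: running sum 35 < 95
add 10: running sum 45 < 95
add 3: running sum 48 < 95
add 4: running sum 52 < 95
add 7: running sum 59 < 95
add 10: running sum 69 < 95
add 8: running sum 77 < 95
add 4: running sum 81 < 95
add 5: running sum 86 < 95
add 10: shortest ending here [7, 10, 1, 6, 2, 9, 10, 3, 4, 7, 10, 8, 4, 5, 10] sum 96, len 15
add 1: shortest ending here [7, 10, 1, 6, 2, 9, 10, 3, 4, 7, 10, 8, 4, 5, 10, 1] sum 97, len 16
add 1: shortest ending here [7, 10, 1, 6, 2, 9, 10, 3, 4, 7, 10, 8, 4, 5, 10, 1, 1] sum 98, len 17
add 2: shortest ending here [7, 10, 1, 6, 2, 9, 10, 3, 4, 7, 10, 8, 4, 5, 10, 1, 1, 2] sum 100, len 18
add 7: shortest ending here [10, 1, 6, 2, 9, 10, 3, 4, 7, 10, 8, 4, 5, 10, 1, 1, 2, 7] sum 100, len 18
Shortest qualifying length: 15.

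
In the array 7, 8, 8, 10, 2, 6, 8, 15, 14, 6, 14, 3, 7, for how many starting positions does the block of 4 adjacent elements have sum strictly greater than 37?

3

[7, 8, 8, 10] → sum 33
[8, 8, 10, 2] → sum 28
[8, 10, 2, 6] → sum 26
[10, 2, 6, 8] → sum 26
[2, 6, 8, 15] → sum 31
[6, 8, 15, 14] → sum 43  > 37 ✓
[8, 15, 14, 6] → sum 43  > 37 ✓
[15, 14, 6, 14] → sum 49  > 37 ✓
[14, 6, 14, 3] → sum 37
[6, 14, 3, 7] → sum 30
3 windows satisfy the condition.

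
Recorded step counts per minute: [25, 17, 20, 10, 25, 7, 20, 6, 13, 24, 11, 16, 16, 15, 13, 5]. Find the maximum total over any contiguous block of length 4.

Window sums for each of the 13 positions:
(25, 17, 20, 10) → sum 72
(17, 20, 10, 25) → sum 72
(20, 10, 25, 7) → sum 62
(10, 25, 7, 20) → sum 62
(25, 7, 20, 6) → sum 58
(7, 20, 6, 13) → sum 46
(20, 6, 13, 24) → sum 63
(6, 13, 24, 11) → sum 54
(13, 24, 11, 16) → sum 64
(24, 11, 16, 16) → sum 67
(11, 16, 16, 15) → sum 58
(16, 16, 15, 13) → sum 60
(16, 15, 13, 5) → sum 49
Maximum of these is 72.

72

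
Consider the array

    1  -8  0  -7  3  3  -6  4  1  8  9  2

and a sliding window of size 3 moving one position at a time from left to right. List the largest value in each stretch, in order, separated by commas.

1, 0, 3, 3, 3, 4, 4, 8, 9, 9

[1, -8, 0] → max 1
[-8, 0, -7] → max 0
[0, -7, 3] → max 3
[-7, 3, 3] → max 3
[3, 3, -6] → max 3
[3, -6, 4] → max 4
[-6, 4, 1] → max 4
[4, 1, 8] → max 8
[1, 8, 9] → max 9
[8, 9, 2] → max 9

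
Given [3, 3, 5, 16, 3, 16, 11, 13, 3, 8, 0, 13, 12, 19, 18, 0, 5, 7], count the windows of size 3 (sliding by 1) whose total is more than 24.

[3, 3, 5] → sum 11
[3, 5, 16] → sum 24
[5, 16, 3] → sum 24
[16, 3, 16] → sum 35  > 24 ✓
[3, 16, 11] → sum 30  > 24 ✓
[16, 11, 13] → sum 40  > 24 ✓
[11, 13, 3] → sum 27  > 24 ✓
[13, 3, 8] → sum 24
[3, 8, 0] → sum 11
[8, 0, 13] → sum 21
[0, 13, 12] → sum 25  > 24 ✓
[13, 12, 19] → sum 44  > 24 ✓
[12, 19, 18] → sum 49  > 24 ✓
[19, 18, 0] → sum 37  > 24 ✓
[18, 0, 5] → sum 23
[0, 5, 7] → sum 12
8 windows satisfy the condition.

8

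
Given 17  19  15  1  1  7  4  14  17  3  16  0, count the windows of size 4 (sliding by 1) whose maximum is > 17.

2

(17, 19, 15, 1) → max 19  > 17 ✓
(19, 15, 1, 1) → max 19  > 17 ✓
(15, 1, 1, 7) → max 15
(1, 1, 7, 4) → max 7
(1, 7, 4, 14) → max 14
(7, 4, 14, 17) → max 17
(4, 14, 17, 3) → max 17
(14, 17, 3, 16) → max 17
(17, 3, 16, 0) → max 17
2 windows satisfy the condition.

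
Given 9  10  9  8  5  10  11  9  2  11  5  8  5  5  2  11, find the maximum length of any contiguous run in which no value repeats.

6

[9] len 1
[9, 10] len 2
[10, 9] len 2
[10, 9, 8] len 3
[10, 9, 8, 5] len 4
[9, 8, 5, 10] len 4
[9, 8, 5, 10, 11] len 5
[8, 5, 10, 11, 9] len 5
[8, 5, 10, 11, 9, 2] len 6
[9, 2, 11] len 3
[9, 2, 11, 5] len 4
[9, 2, 11, 5, 8] len 5
[8, 5] len 2
[5] len 1
[5, 2] len 2
[5, 2, 11] len 3
Longest all-distinct length: 6.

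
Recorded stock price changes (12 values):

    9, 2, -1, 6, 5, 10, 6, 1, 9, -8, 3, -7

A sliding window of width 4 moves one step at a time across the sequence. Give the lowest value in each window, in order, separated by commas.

[9, 2, -1, 6] → min -1
[2, -1, 6, 5] → min -1
[-1, 6, 5, 10] → min -1
[6, 5, 10, 6] → min 5
[5, 10, 6, 1] → min 1
[10, 6, 1, 9] → min 1
[6, 1, 9, -8] → min -8
[1, 9, -8, 3] → min -8
[9, -8, 3, -7] → min -8

-1, -1, -1, 5, 1, 1, -8, -8, -8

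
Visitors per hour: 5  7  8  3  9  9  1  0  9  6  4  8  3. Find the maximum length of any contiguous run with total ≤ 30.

Extend to the right; shrink from the left whenever the sum exceeds 30:
→ 5: sum 5, len 1
→ 7: sum 12, len 2
→ 8: sum 20, len 3
→ 3: sum 23, len 4
→ 9 (dropped 5): sum 27, len 4
→ 9 (dropped 7): sum 29, len 4
→ 1: sum 30, len 5
→ 0: sum 30, len 6
→ 9 (dropped 8, 3): sum 28, len 5
→ 6 (dropped 9): sum 25, len 5
→ 4: sum 29, len 6
→ 8 (dropped 9): sum 28, len 6
→ 3 (dropped 1): sum 30, len 6
Longest length seen: 6.

6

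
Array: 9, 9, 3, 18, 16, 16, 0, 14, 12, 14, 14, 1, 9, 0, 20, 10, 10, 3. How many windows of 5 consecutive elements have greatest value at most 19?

[9, 9, 3, 18, 16] → max 18  ≤ 19 ✓
[9, 3, 18, 16, 16] → max 18  ≤ 19 ✓
[3, 18, 16, 16, 0] → max 18  ≤ 19 ✓
[18, 16, 16, 0, 14] → max 18  ≤ 19 ✓
[16, 16, 0, 14, 12] → max 16  ≤ 19 ✓
[16, 0, 14, 12, 14] → max 16  ≤ 19 ✓
[0, 14, 12, 14, 14] → max 14  ≤ 19 ✓
[14, 12, 14, 14, 1] → max 14  ≤ 19 ✓
[12, 14, 14, 1, 9] → max 14  ≤ 19 ✓
[14, 14, 1, 9, 0] → max 14  ≤ 19 ✓
[14, 1, 9, 0, 20] → max 20
[1, 9, 0, 20, 10] → max 20
[9, 0, 20, 10, 10] → max 20
[0, 20, 10, 10, 3] → max 20
10 windows satisfy the condition.

10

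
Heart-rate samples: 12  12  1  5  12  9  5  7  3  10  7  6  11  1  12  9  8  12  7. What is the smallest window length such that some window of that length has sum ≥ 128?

Extend right; whenever the sum reaches 128, record the length and shrink from the left:
add 12: running sum 12 < 128
add 12: running sum 24 < 128
add 1: running sum 25 < 128
add 5: running sum 30 < 128
add 12: running sum 42 < 128
add 9: running sum 51 < 128
add 5: running sum 56 < 128
add 7: running sum 63 < 128
add 3: running sum 66 < 128
add 10: running sum 76 < 128
add 7: running sum 83 < 128
add 6: running sum 89 < 128
add 11: running sum 100 < 128
add 1: running sum 101 < 128
add 12: running sum 113 < 128
add 9: running sum 122 < 128
add 8: shortest ending here [12, 12, 1, 5, 12, 9, 5, 7, 3, 10, 7, 6, 11, 1, 12, 9, 8] sum 130, len 17
add 12: shortest ending here [12, 1, 5, 12, 9, 5, 7, 3, 10, 7, 6, 11, 1, 12, 9, 8, 12] sum 130, len 17
add 7: shortest ending here [12, 1, 5, 12, 9, 5, 7, 3, 10, 7, 6, 11, 1, 12, 9, 8, 12, 7] sum 137, len 18
Shortest qualifying length: 17.

17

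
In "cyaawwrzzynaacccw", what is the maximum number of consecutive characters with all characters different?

add c: [c] len 1
add y: [c, y] len 2
add a: [c, y, a] len 3
add a (repeat a, move left end past it): [a] len 1
add w: [a, w] len 2
add w (repeat w, move left end past it): [w] len 1
add r: [w, r] len 2
add z: [w, r, z] len 3
add z (repeat z, move left end past it): [z] len 1
add y: [z, y] len 2
add n: [z, y, n] len 3
add a: [z, y, n, a] len 4
add a (repeat a, move left end past it): [a] len 1
add c: [a, c] len 2
add c (repeat c, move left end past it): [c] len 1
add c (repeat c, move left end past it): [c] len 1
add w: [c, w] len 2
Longest all-distinct length: 4.

4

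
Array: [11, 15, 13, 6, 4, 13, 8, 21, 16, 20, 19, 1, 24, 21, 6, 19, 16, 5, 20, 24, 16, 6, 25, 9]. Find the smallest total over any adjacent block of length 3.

23

[11, 15, 13] → sum 39
[15, 13, 6] → sum 34
[13, 6, 4] → sum 23
[6, 4, 13] → sum 23
[4, 13, 8] → sum 25
[13, 8, 21] → sum 42
[8, 21, 16] → sum 45
[21, 16, 20] → sum 57
[16, 20, 19] → sum 55
[20, 19, 1] → sum 40
[19, 1, 24] → sum 44
[1, 24, 21] → sum 46
[24, 21, 6] → sum 51
[21, 6, 19] → sum 46
[6, 19, 16] → sum 41
[19, 16, 5] → sum 40
[16, 5, 20] → sum 41
[5, 20, 24] → sum 49
[20, 24, 16] → sum 60
[24, 16, 6] → sum 46
[16, 6, 25] → sum 47
[6, 25, 9] → sum 40
Smallest of these is 23.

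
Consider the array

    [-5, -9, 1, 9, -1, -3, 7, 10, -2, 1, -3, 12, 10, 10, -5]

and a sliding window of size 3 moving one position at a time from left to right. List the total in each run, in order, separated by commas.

-13, 1, 9, 5, 3, 14, 15, 9, -4, 10, 19, 32, 15

(-5, -9, 1) → sum -13
(-9, 1, 9) → sum 1
(1, 9, -1) → sum 9
(9, -1, -3) → sum 5
(-1, -3, 7) → sum 3
(-3, 7, 10) → sum 14
(7, 10, -2) → sum 15
(10, -2, 1) → sum 9
(-2, 1, -3) → sum -4
(1, -3, 12) → sum 10
(-3, 12, 10) → sum 19
(12, 10, 10) → sum 32
(10, 10, -5) → sum 15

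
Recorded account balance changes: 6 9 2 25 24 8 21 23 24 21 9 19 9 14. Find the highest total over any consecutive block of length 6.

Window sums for each of the 9 positions:
6 9 2 25 24 8 → sum 74
9 2 25 24 8 21 → sum 89
2 25 24 8 21 23 → sum 103
25 24 8 21 23 24 → sum 125
24 8 21 23 24 21 → sum 121
8 21 23 24 21 9 → sum 106
21 23 24 21 9 19 → sum 117
23 24 21 9 19 9 → sum 105
24 21 9 19 9 14 → sum 96
Highest of these is 125.

125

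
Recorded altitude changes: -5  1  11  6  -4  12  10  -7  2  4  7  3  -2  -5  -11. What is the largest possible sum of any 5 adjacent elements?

35

-5 1 11 6 -4 → sum 9
1 11 6 -4 12 → sum 26
11 6 -4 12 10 → sum 35
6 -4 12 10 -7 → sum 17
-4 12 10 -7 2 → sum 13
12 10 -7 2 4 → sum 21
10 -7 2 4 7 → sum 16
-7 2 4 7 3 → sum 9
2 4 7 3 -2 → sum 14
4 7 3 -2 -5 → sum 7
7 3 -2 -5 -11 → sum -8
Largest of these is 35.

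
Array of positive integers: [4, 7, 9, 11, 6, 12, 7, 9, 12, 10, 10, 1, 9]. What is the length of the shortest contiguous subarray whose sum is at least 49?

5

Extend right; whenever the sum reaches 49, record the length and shrink from the left:
add 4: running sum 4 < 49
add 7: running sum 11 < 49
add 9: running sum 20 < 49
add 11: running sum 31 < 49
add 6: running sum 37 < 49
end 5: [4, 7, 9, 11, 6, 12] sum 49, len 6
end 6: [7, 9, 11, 6, 12, 7] sum 52, len 6
end 7: [9, 11, 6, 12, 7, 9] sum 54, len 6
end 8: [11, 6, 12, 7, 9, 12] sum 57, len 6
end 9: [12, 7, 9, 12, 10] sum 50, len 5
end 10: [12, 7, 9, 12, 10, 10] sum 60, len 6
end 11: [7, 9, 12, 10, 10, 1] sum 49, len 6
end 12: [9, 12, 10, 10, 1, 9] sum 51, len 6
Shortest qualifying length: 5.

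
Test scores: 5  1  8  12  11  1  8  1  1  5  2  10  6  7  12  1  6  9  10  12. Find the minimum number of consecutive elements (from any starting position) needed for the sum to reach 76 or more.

add 5: running sum 5 < 76
add 1: running sum 6 < 76
add 8: running sum 14 < 76
add 12: running sum 26 < 76
add 11: running sum 37 < 76
add 1: running sum 38 < 76
add 8: running sum 46 < 76
add 1: running sum 47 < 76
add 1: running sum 48 < 76
add 5: running sum 53 < 76
add 2: running sum 55 < 76
add 10: running sum 65 < 76
add 6: running sum 71 < 76
add 7: shortest ending here [5, 1, 8, 12, 11, 1, 8, 1, 1, 5, 2, 10, 6, 7] sum 78, len 14
add 12: shortest ending here [12, 11, 1, 8, 1, 1, 5, 2, 10, 6, 7, 12] sum 76, len 12
add 1: shortest ending here [12, 11, 1, 8, 1, 1, 5, 2, 10, 6, 7, 12, 1] sum 77, len 13
add 6: shortest ending here [12, 11, 1, 8, 1, 1, 5, 2, 10, 6, 7, 12, 1, 6] sum 83, len 14
add 9: shortest ending here [11, 1, 8, 1, 1, 5, 2, 10, 6, 7, 12, 1, 6, 9] sum 80, len 14
add 10: shortest ending here [8, 1, 1, 5, 2, 10, 6, 7, 12, 1, 6, 9, 10] sum 78, len 13
add 12: shortest ending here [5, 2, 10, 6, 7, 12, 1, 6, 9, 10, 12] sum 80, len 11
Shortest qualifying length: 11.

11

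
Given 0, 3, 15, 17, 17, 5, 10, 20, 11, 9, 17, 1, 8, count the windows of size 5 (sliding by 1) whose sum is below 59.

0 3 15 17 17 → sum 52  < 59 ✓
3 15 17 17 5 → sum 57  < 59 ✓
15 17 17 5 10 → sum 64
17 17 5 10 20 → sum 69
17 5 10 20 11 → sum 63
5 10 20 11 9 → sum 55  < 59 ✓
10 20 11 9 17 → sum 67
20 11 9 17 1 → sum 58  < 59 ✓
11 9 17 1 8 → sum 46  < 59 ✓
5 windows satisfy the condition.

5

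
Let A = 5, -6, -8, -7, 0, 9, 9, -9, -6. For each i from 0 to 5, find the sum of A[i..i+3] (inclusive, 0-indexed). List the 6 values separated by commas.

(5, -6, -8, -7) → sum -16
(-6, -8, -7, 0) → sum -21
(-8, -7, 0, 9) → sum -6
(-7, 0, 9, 9) → sum 11
(0, 9, 9, -9) → sum 9
(9, 9, -9, -6) → sum 3

-16, -21, -6, 11, 9, 3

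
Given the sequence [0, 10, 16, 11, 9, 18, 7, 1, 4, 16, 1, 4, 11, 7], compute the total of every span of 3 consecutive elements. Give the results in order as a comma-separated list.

26, 37, 36, 38, 34, 26, 12, 21, 21, 21, 16, 22

[0, 10, 16] → sum 26
[10, 16, 11] → sum 37
[16, 11, 9] → sum 36
[11, 9, 18] → sum 38
[9, 18, 7] → sum 34
[18, 7, 1] → sum 26
[7, 1, 4] → sum 12
[1, 4, 16] → sum 21
[4, 16, 1] → sum 21
[16, 1, 4] → sum 21
[1, 4, 11] → sum 16
[4, 11, 7] → sum 22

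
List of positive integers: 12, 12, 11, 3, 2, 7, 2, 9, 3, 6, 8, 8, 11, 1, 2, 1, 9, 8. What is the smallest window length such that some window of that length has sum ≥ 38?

4

add 12: running sum 12 < 38
add 12: running sum 24 < 38
add 11: running sum 35 < 38
end 3: [12, 12, 11, 3] sum 38, len 4
end 4: [12, 12, 11, 3, 2] sum 40, len 5
end 5: [12, 12, 11, 3, 2, 7] sum 47, len 6
end 6: [12, 12, 11, 3, 2, 7, 2] sum 49, len 7
end 7: [12, 11, 3, 2, 7, 2, 9] sum 46, len 7
end 8: [12, 11, 3, 2, 7, 2, 9, 3] sum 49, len 8
end 9: [11, 3, 2, 7, 2, 9, 3, 6] sum 43, len 8
end 10: [3, 2, 7, 2, 9, 3, 6, 8] sum 40, len 8
end 11: [7, 2, 9, 3, 6, 8, 8] sum 43, len 7
end 12: [9, 3, 6, 8, 8, 11] sum 45, len 6
end 13: [9, 3, 6, 8, 8, 11, 1] sum 46, len 7
end 14: [3, 6, 8, 8, 11, 1, 2] sum 39, len 7
end 15: [3, 6, 8, 8, 11, 1, 2, 1] sum 40, len 8
end 16: [8, 8, 11, 1, 2, 1, 9] sum 40, len 7
end 17: [8, 11, 1, 2, 1, 9, 8] sum 40, len 7
Shortest qualifying length: 4.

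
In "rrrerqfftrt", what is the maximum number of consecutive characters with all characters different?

4

add r: [r] len 1
add r (repeat r, move left end past it): [r] len 1
add r (repeat r, move left end past it): [r] len 1
add e: [r, e] len 2
add r (repeat r, move left end past it): [e, r] len 2
add q: [e, r, q] len 3
add f: [e, r, q, f] len 4
add f (repeat f, move left end past it): [f] len 1
add t: [f, t] len 2
add r: [f, t, r] len 3
add t (repeat t, move left end past it): [r, t] len 2
Longest all-distinct length: 4.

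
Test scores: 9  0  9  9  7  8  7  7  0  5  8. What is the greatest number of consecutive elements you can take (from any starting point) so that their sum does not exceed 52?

[9] sum 9 len 1
[9, 0] sum 9 len 2
[9, 0, 9] sum 18 len 3
[9, 0, 9, 9] sum 27 len 4
[9, 0, 9, 9, 7] sum 34 len 5
[9, 0, 9, 9, 7, 8] sum 42 len 6
[9, 0, 9, 9, 7, 8, 7] sum 49 len 7
[0, 9, 9, 7, 8, 7, 7] sum 47 len 7
[0, 9, 9, 7, 8, 7, 7, 0] sum 47 len 8
[0, 9, 9, 7, 8, 7, 7, 0, 5] sum 52 len 9
[9, 7, 8, 7, 7, 0, 5, 8] sum 51 len 8
Longest length seen: 9.

9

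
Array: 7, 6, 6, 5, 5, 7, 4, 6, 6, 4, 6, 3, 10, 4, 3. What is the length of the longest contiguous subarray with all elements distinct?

[7] len 1
[7, 6] len 2
[6] len 1
[6, 5] len 2
[5] len 1
[5, 7] len 2
[5, 7, 4] len 3
[5, 7, 4, 6] len 4
[6] len 1
[6, 4] len 2
[4, 6] len 2
[4, 6, 3] len 3
[4, 6, 3, 10] len 4
[6, 3, 10, 4] len 4
[10, 4, 3] len 3
Longest all-distinct length: 4.

4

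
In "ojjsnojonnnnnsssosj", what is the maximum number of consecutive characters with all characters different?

[o] len 1
[o, j] len 2
[j] len 1
[j, s] len 2
[j, s, n] len 3
[j, s, n, o] len 4
[s, n, o, j] len 4
[j, o] len 2
[j, o, n] len 3
[n] len 1
[n] len 1
[n] len 1
[n] len 1
[n, s] len 2
[s] len 1
[s] len 1
[s, o] len 2
[o, s] len 2
[o, s, j] len 3
Longest all-distinct length: 4.

4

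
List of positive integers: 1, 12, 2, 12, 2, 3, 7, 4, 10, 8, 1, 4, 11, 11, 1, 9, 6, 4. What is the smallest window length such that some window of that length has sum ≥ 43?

add 1: running sum 1 < 43
add 12: running sum 13 < 43
add 2: running sum 15 < 43
add 12: running sum 27 < 43
add 2: running sum 29 < 43
add 3: running sum 32 < 43
add 7: running sum 39 < 43
add 4: shortest ending here [1, 12, 2, 12, 2, 3, 7, 4] sum 43, len 8
add 10: shortest ending here [12, 2, 12, 2, 3, 7, 4, 10] sum 52, len 8
add 8: shortest ending here [12, 2, 3, 7, 4, 10, 8] sum 46, len 7
add 1: shortest ending here [12, 2, 3, 7, 4, 10, 8, 1] sum 47, len 8
add 4: shortest ending here [12, 2, 3, 7, 4, 10, 8, 1, 4] sum 51, len 9
add 11: shortest ending here [7, 4, 10, 8, 1, 4, 11] sum 45, len 7
add 11: shortest ending here [10, 8, 1, 4, 11, 11] sum 45, len 6
add 1: shortest ending here [10, 8, 1, 4, 11, 11, 1] sum 46, len 7
add 9: shortest ending here [8, 1, 4, 11, 11, 1, 9] sum 45, len 7
add 6: shortest ending here [1, 4, 11, 11, 1, 9, 6] sum 43, len 7
add 4: shortest ending here [4, 11, 11, 1, 9, 6, 4] sum 46, len 7
Shortest qualifying length: 6.

6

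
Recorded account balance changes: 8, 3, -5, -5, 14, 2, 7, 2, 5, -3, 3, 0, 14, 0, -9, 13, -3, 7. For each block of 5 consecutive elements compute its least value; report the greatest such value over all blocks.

2

8 3 -5 -5 14 → min -5
3 -5 -5 14 2 → min -5
-5 -5 14 2 7 → min -5
-5 14 2 7 2 → min -5
14 2 7 2 5 → min 2
2 7 2 5 -3 → min -3
7 2 5 -3 3 → min -3
2 5 -3 3 0 → min -3
5 -3 3 0 14 → min -3
-3 3 0 14 0 → min -3
3 0 14 0 -9 → min -9
0 14 0 -9 13 → min -9
14 0 -9 13 -3 → min -9
0 -9 13 -3 7 → min -9
Greatest of these is 2.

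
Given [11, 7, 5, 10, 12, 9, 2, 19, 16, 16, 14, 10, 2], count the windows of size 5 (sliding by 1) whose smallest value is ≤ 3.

6

[11, 7, 5, 10, 12] → min 5
[7, 5, 10, 12, 9] → min 5
[5, 10, 12, 9, 2] → min 2  ≤ 3 ✓
[10, 12, 9, 2, 19] → min 2  ≤ 3 ✓
[12, 9, 2, 19, 16] → min 2  ≤ 3 ✓
[9, 2, 19, 16, 16] → min 2  ≤ 3 ✓
[2, 19, 16, 16, 14] → min 2  ≤ 3 ✓
[19, 16, 16, 14, 10] → min 10
[16, 16, 14, 10, 2] → min 2  ≤ 3 ✓
6 windows satisfy the condition.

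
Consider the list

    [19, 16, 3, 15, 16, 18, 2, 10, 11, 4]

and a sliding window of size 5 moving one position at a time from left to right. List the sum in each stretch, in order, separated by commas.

69, 68, 54, 61, 57, 45

19 16 3 15 16 → sum 69
16 3 15 16 18 → sum 68
3 15 16 18 2 → sum 54
15 16 18 2 10 → sum 61
16 18 2 10 11 → sum 57
18 2 10 11 4 → sum 45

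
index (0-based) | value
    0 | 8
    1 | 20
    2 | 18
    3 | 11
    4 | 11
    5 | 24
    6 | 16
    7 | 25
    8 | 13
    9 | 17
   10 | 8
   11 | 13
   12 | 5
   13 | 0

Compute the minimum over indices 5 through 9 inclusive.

13

Elements at indices 5..9: 24, 16, 25, 13, 17
min(24, 16, 25, 13, 17) = 13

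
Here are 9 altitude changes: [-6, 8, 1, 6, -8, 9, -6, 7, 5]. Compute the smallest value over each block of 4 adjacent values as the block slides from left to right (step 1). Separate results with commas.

(-6, 8, 1, 6) → min -6
(8, 1, 6, -8) → min -8
(1, 6, -8, 9) → min -8
(6, -8, 9, -6) → min -8
(-8, 9, -6, 7) → min -8
(9, -6, 7, 5) → min -6

-6, -8, -8, -8, -8, -6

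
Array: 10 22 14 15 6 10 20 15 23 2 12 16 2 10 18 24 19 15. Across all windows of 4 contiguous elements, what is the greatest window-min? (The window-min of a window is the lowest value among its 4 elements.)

15

(10, 22, 14, 15) → min 10
(22, 14, 15, 6) → min 6
(14, 15, 6, 10) → min 6
(15, 6, 10, 20) → min 6
(6, 10, 20, 15) → min 6
(10, 20, 15, 23) → min 10
(20, 15, 23, 2) → min 2
(15, 23, 2, 12) → min 2
(23, 2, 12, 16) → min 2
(2, 12, 16, 2) → min 2
(12, 16, 2, 10) → min 2
(16, 2, 10, 18) → min 2
(2, 10, 18, 24) → min 2
(10, 18, 24, 19) → min 10
(18, 24, 19, 15) → min 15
Greatest of these is 15.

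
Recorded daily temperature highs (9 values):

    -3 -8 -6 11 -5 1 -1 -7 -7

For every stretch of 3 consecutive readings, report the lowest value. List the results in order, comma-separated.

-8, -8, -6, -5, -5, -7, -7

(-3, -8, -6) → min -8
(-8, -6, 11) → min -8
(-6, 11, -5) → min -6
(11, -5, 1) → min -5
(-5, 1, -1) → min -5
(1, -1, -7) → min -7
(-1, -7, -7) → min -7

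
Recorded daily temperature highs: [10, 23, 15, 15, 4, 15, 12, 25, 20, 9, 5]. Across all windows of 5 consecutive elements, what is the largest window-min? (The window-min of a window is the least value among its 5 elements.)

9

10 23 15 15 4 → min 4
23 15 15 4 15 → min 4
15 15 4 15 12 → min 4
15 4 15 12 25 → min 4
4 15 12 25 20 → min 4
15 12 25 20 9 → min 9
12 25 20 9 5 → min 5
Largest of these is 9.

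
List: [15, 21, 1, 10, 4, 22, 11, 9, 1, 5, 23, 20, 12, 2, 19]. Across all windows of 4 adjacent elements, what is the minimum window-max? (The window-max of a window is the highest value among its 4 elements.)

(15, 21, 1, 10) → max 21
(21, 1, 10, 4) → max 21
(1, 10, 4, 22) → max 22
(10, 4, 22, 11) → max 22
(4, 22, 11, 9) → max 22
(22, 11, 9, 1) → max 22
(11, 9, 1, 5) → max 11
(9, 1, 5, 23) → max 23
(1, 5, 23, 20) → max 23
(5, 23, 20, 12) → max 23
(23, 20, 12, 2) → max 23
(20, 12, 2, 19) → max 20
Minimum of these is 11.

11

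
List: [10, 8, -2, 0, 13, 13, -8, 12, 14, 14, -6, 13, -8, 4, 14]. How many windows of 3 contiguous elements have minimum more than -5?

[10, 8, -2] → min -2  > -5 ✓
[8, -2, 0] → min -2  > -5 ✓
[-2, 0, 13] → min -2  > -5 ✓
[0, 13, 13] → min 0  > -5 ✓
[13, 13, -8] → min -8
[13, -8, 12] → min -8
[-8, 12, 14] → min -8
[12, 14, 14] → min 12  > -5 ✓
[14, 14, -6] → min -6
[14, -6, 13] → min -6
[-6, 13, -8] → min -8
[13, -8, 4] → min -8
[-8, 4, 14] → min -8
5 windows satisfy the condition.

5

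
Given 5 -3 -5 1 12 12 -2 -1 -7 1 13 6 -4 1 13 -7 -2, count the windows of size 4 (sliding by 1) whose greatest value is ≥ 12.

12

[5, -3, -5, 1] → max 5
[-3, -5, 1, 12] → max 12  ≥ 12 ✓
[-5, 1, 12, 12] → max 12  ≥ 12 ✓
[1, 12, 12, -2] → max 12  ≥ 12 ✓
[12, 12, -2, -1] → max 12  ≥ 12 ✓
[12, -2, -1, -7] → max 12  ≥ 12 ✓
[-2, -1, -7, 1] → max 1
[-1, -7, 1, 13] → max 13  ≥ 12 ✓
[-7, 1, 13, 6] → max 13  ≥ 12 ✓
[1, 13, 6, -4] → max 13  ≥ 12 ✓
[13, 6, -4, 1] → max 13  ≥ 12 ✓
[6, -4, 1, 13] → max 13  ≥ 12 ✓
[-4, 1, 13, -7] → max 13  ≥ 12 ✓
[1, 13, -7, -2] → max 13  ≥ 12 ✓
12 windows satisfy the condition.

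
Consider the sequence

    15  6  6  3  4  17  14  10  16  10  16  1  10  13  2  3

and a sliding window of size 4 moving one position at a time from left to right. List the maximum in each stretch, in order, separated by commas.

15, 6, 17, 17, 17, 17, 16, 16, 16, 16, 16, 13, 13

Sliding a size-4 window across the 16 values:
15 6 6 3 → max 15
6 6 3 4 → max 6
6 3 4 17 → max 17
3 4 17 14 → max 17
4 17 14 10 → max 17
17 14 10 16 → max 17
14 10 16 10 → max 16
10 16 10 16 → max 16
16 10 16 1 → max 16
10 16 1 10 → max 16
16 1 10 13 → max 16
1 10 13 2 → max 13
10 13 2 3 → max 13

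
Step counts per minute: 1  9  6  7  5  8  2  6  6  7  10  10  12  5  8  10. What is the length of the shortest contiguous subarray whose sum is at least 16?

add 1: running sum 1 < 16
add 9: running sum 10 < 16
end 2: [1, 9, 6] sum 16, len 3
end 3: [9, 6, 7] sum 22, len 3
end 4: [6, 7, 5] sum 18, len 3
end 5: [7, 5, 8] sum 20, len 3
end 6: [7, 5, 8, 2] sum 22, len 4
end 7: [8, 2, 6] sum 16, len 3
end 8: [8, 2, 6, 6] sum 22, len 4
end 9: [6, 6, 7] sum 19, len 3
end 10: [7, 10] sum 17, len 2
end 11: [10, 10] sum 20, len 2
end 12: [10, 12] sum 22, len 2
end 13: [12, 5] sum 17, len 2
end 14: [12, 5, 8] sum 25, len 3
end 15: [8, 10] sum 18, len 2
Shortest qualifying length: 2.

2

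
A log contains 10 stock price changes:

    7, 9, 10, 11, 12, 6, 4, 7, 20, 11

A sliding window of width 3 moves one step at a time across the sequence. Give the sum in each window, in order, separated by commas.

7 9 10 → sum 26
9 10 11 → sum 30
10 11 12 → sum 33
11 12 6 → sum 29
12 6 4 → sum 22
6 4 7 → sum 17
4 7 20 → sum 31
7 20 11 → sum 38

26, 30, 33, 29, 22, 17, 31, 38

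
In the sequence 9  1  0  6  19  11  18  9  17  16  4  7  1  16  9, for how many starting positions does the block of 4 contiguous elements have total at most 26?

[9, 1, 0, 6] → sum 16  ≤ 26 ✓
[1, 0, 6, 19] → sum 26  ≤ 26 ✓
[0, 6, 19, 11] → sum 36
[6, 19, 11, 18] → sum 54
[19, 11, 18, 9] → sum 57
[11, 18, 9, 17] → sum 55
[18, 9, 17, 16] → sum 60
[9, 17, 16, 4] → sum 46
[17, 16, 4, 7] → sum 44
[16, 4, 7, 1] → sum 28
[4, 7, 1, 16] → sum 28
[7, 1, 16, 9] → sum 33
2 windows satisfy the condition.

2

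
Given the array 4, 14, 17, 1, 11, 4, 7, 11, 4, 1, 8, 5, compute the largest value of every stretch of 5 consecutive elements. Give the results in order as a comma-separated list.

Sliding a size-5 window across the 12 values:
(4, 14, 17, 1, 11) → max 17
(14, 17, 1, 11, 4) → max 17
(17, 1, 11, 4, 7) → max 17
(1, 11, 4, 7, 11) → max 11
(11, 4, 7, 11, 4) → max 11
(4, 7, 11, 4, 1) → max 11
(7, 11, 4, 1, 8) → max 11
(11, 4, 1, 8, 5) → max 11

17, 17, 17, 11, 11, 11, 11, 11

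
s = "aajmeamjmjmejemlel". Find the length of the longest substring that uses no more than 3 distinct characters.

Extend right; when distinct count exceeds 3, shrink from the left:
add a: window [a] (1 distinct), len 1
add a: window [a, a] (1 distinct), len 2
add j: window [a, a, j] (2 distinct), len 3
add m: window [a, a, j, m] (3 distinct), len 4
add e: window [j, m, e] (3 distinct), len 3
add a: window [m, e, a] (3 distinct), len 3
add m: window [m, e, a, m] (3 distinct), len 4
add j: window [a, m, j] (3 distinct), len 3
add m: window [a, m, j, m] (3 distinct), len 4
add j: window [a, m, j, m, j] (3 distinct), len 5
add m: window [a, m, j, m, j, m] (3 distinct), len 6
add e: window [m, j, m, j, m, e] (3 distinct), len 6
add j: window [m, j, m, j, m, e, j] (3 distinct), len 7
add e: window [m, j, m, j, m, e, j, e] (3 distinct), len 8
add m: window [m, j, m, j, m, e, j, e, m] (3 distinct), len 9
add l: window [e, m, l] (3 distinct), len 3
add e: window [e, m, l, e] (3 distinct), len 4
add l: window [e, m, l, e, l] (3 distinct), len 5
Longest length with ≤3 distinct: 9.

9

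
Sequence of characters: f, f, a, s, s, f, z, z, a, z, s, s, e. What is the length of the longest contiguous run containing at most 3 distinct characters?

6

[f] 1 distinct, len 1
[f, f] 1 distinct, len 2
[f, f, a] 2 distinct, len 3
[f, f, a, s] 3 distinct, len 4
[f, f, a, s, s] 3 distinct, len 5
[f, f, a, s, s, f] 3 distinct, len 6
[s, s, f, z] 3 distinct, len 4
[s, s, f, z, z] 3 distinct, len 5
[f, z, z, a] 3 distinct, len 4
[f, z, z, a, z] 3 distinct, len 5
[z, z, a, z, s] 3 distinct, len 5
[z, z, a, z, s, s] 3 distinct, len 6
[z, s, s, e] 3 distinct, len 4
Longest length with ≤3 distinct: 6.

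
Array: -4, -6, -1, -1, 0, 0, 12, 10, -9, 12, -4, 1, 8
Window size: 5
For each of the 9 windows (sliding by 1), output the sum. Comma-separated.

Sliding a size-5 window across the 13 values:
(-4, -6, -1, -1, 0) → sum -12
(-6, -1, -1, 0, 0) → sum -8
(-1, -1, 0, 0, 12) → sum 10
(-1, 0, 0, 12, 10) → sum 21
(0, 0, 12, 10, -9) → sum 13
(0, 12, 10, -9, 12) → sum 25
(12, 10, -9, 12, -4) → sum 21
(10, -9, 12, -4, 1) → sum 10
(-9, 12, -4, 1, 8) → sum 8

-12, -8, 10, 21, 13, 25, 21, 10, 8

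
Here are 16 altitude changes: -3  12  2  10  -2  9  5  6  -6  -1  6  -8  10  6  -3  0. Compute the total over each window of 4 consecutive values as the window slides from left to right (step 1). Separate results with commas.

21, 22, 19, 22, 18, 14, 4, 5, -9, 7, 14, 5, 13

(-3, 12, 2, 10) → sum 21
(12, 2, 10, -2) → sum 22
(2, 10, -2, 9) → sum 19
(10, -2, 9, 5) → sum 22
(-2, 9, 5, 6) → sum 18
(9, 5, 6, -6) → sum 14
(5, 6, -6, -1) → sum 4
(6, -6, -1, 6) → sum 5
(-6, -1, 6, -8) → sum -9
(-1, 6, -8, 10) → sum 7
(6, -8, 10, 6) → sum 14
(-8, 10, 6, -3) → sum 5
(10, 6, -3, 0) → sum 13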